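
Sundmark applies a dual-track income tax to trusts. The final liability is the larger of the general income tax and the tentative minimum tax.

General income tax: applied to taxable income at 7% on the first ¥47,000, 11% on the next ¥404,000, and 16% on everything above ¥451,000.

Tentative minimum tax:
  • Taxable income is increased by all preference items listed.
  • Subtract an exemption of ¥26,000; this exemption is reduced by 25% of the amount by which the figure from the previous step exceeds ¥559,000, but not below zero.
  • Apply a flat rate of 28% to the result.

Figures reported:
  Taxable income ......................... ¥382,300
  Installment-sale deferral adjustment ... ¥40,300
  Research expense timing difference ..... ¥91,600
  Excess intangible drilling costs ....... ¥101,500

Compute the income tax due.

General income tax:
  ¥47,000 × 7% = ¥3,290
  ¥335,300 × 11% = ¥36,883
  → ¥40,173

Tentative minimum tax:
  Adjusted income: ¥382,300 + ¥40,300 + ¥91,600 + ¥101,500 = ¥615,700
  Exemption: ¥26,000 − 25% × (¥615,700 − ¥559,000) = ¥26,000 − ¥14,175 = ¥11,825
  Base: ¥615,700 − ¥11,825 = ¥603,875
  ¥603,875 × 28% = ¥169,085

¥169,085 > ¥40,173, so the tentative minimum tax is the binding amount.

¥169,085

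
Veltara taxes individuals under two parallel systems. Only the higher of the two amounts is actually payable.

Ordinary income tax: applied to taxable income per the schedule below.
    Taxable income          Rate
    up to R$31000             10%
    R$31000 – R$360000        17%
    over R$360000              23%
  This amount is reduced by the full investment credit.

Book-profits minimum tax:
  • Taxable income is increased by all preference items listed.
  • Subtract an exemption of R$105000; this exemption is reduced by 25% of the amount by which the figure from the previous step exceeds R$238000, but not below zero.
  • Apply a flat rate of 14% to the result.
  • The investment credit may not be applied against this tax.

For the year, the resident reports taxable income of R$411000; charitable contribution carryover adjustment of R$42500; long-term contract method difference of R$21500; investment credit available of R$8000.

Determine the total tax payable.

R$62760

Book-profits minimum tax:
  Adjusted income: R$411000 + R$42500 + R$21500 = R$475000
  Exemption: R$105000 − 25% × (R$475000 − R$238000) = R$105000 − R$59250 = R$45750
  Base: R$475000 − R$45750 = R$429250
  R$429250 × 14% = R$60095

Ordinary income tax:
  R$31000 × 10% = R$3100
  R$329000 × 17% = R$55930
  R$51000 × 23% = R$11730
  → R$70760
  Less investment credit R$8000 → R$62760

R$62760 > R$60095, so the ordinary income tax governs.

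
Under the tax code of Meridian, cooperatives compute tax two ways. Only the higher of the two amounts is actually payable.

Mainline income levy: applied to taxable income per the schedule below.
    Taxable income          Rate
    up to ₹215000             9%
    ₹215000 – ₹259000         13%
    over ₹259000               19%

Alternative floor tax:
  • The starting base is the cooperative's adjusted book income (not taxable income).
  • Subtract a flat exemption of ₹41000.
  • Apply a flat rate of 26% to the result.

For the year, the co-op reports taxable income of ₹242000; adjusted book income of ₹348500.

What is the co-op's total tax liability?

₹79950

Mainline income levy:
  ₹215000 × 9% = ₹19350
  ₹27000 × 13% = ₹3510
  → ₹22860

Alternative floor tax:
  Base (adjusted book income): ₹348500
  Less exemption ₹41000 → base ₹307500
  ₹307500 × 26% = ₹79950

₹79950 > ₹22860, so the alternative floor tax is the binding amount.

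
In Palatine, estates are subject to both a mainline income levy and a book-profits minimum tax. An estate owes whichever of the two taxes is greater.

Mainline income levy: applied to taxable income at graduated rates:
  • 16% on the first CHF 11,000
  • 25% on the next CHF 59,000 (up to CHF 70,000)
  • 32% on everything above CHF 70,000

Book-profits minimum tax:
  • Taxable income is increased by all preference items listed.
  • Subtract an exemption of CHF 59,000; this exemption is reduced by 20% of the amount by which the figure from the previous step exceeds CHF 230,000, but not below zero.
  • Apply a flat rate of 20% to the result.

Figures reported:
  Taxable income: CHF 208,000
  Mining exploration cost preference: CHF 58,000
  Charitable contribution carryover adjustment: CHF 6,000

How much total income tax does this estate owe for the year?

CHF 60,670

Mainline income levy:
  CHF 11,000 × 16% = CHF 1,760
  CHF 59,000 × 25% = CHF 14,750
  CHF 138,000 × 32% = CHF 44,160
  → CHF 60,670

Book-profits minimum tax:
  Adjusted income: CHF 208,000 + CHF 58,000 + CHF 6,000 = CHF 272,000
  Exemption: CHF 59,000 − 20% × (CHF 272,000 − CHF 230,000) = CHF 59,000 − CHF 8,400 = CHF 50,600
  Base: CHF 272,000 − CHF 50,600 = CHF 221,400
  CHF 221,400 × 20% = CHF 44,280

CHF 60,670 > CHF 44,280, so the mainline income levy governs.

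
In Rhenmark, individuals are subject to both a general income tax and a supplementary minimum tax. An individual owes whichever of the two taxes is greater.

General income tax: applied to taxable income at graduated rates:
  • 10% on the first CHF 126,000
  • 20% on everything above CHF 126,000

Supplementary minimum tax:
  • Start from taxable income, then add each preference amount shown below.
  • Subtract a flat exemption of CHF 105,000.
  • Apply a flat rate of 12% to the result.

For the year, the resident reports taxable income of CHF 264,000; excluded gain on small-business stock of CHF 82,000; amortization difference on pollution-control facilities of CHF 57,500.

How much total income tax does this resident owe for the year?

CHF 40,200

Supplementary minimum tax:
  Adjusted income: CHF 264,000 + CHF 82,000 + CHF 57,500 = CHF 403,500
  Less exemption CHF 105,000 → base CHF 298,500
  CHF 298,500 × 12% = CHF 35,820

General income tax:
  CHF 126,000 × 10% = CHF 12,600
  CHF 138,000 × 20% = CHF 27,600
  → CHF 40,200

CHF 40,200 > CHF 35,820, so the general income tax governs.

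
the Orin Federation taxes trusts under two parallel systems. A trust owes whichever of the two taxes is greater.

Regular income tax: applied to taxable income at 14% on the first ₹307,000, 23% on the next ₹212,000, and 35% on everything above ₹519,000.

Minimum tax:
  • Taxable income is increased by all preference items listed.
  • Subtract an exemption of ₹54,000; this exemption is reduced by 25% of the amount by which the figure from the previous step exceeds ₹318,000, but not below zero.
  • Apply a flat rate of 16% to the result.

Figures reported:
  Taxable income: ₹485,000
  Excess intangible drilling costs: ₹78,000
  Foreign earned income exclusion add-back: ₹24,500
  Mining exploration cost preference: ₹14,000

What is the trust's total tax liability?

₹96,240

Minimum tax:
  Adjusted income: ₹485,000 + ₹78,000 + ₹24,500 + ₹14,000 = ₹601,500
  Exemption: 25% × (₹601,500 − ₹318,000) = ₹70,875 ≥ ₹54,000, so the exemption is fully phased out
  Base: ₹601,500 − ₹0 = ₹601,500
  ₹601,500 × 16% = ₹96,240

Regular income tax:
  ₹307,000 × 14% = ₹42,980
  ₹178,000 × 23% = ₹40,940
  → ₹83,920

₹96,240 > ₹83,920, so the minimum tax is the binding amount.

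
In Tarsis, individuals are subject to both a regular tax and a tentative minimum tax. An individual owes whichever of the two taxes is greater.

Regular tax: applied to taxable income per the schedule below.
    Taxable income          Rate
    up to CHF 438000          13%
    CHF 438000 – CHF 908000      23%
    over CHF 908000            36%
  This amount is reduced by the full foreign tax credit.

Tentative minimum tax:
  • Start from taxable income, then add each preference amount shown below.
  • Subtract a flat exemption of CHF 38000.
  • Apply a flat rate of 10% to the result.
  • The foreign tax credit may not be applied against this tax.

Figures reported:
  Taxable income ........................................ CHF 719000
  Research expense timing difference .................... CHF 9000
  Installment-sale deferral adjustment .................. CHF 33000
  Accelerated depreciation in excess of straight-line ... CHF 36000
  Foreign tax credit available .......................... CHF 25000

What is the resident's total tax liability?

CHF 96570

Regular tax:
  CHF 438000 × 13% = CHF 56940
  CHF 281000 × 23% = CHF 64630
  → CHF 121570
  Less foreign tax credit CHF 25000 → CHF 96570

Tentative minimum tax:
  Adjusted income: CHF 719000 + CHF 9000 + CHF 33000 + CHF 36000 = CHF 797000
  Less exemption CHF 38000 → base CHF 759000
  CHF 759000 × 10% = CHF 75900

CHF 96570 > CHF 75900, so the regular tax governs.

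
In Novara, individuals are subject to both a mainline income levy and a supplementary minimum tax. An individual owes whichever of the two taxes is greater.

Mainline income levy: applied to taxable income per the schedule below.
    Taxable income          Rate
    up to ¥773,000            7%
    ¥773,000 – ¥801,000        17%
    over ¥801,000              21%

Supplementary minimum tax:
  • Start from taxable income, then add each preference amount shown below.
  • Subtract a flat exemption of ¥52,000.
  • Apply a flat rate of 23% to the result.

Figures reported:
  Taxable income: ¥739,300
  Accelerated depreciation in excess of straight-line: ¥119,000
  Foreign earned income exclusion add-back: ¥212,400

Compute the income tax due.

¥234,301

Supplementary minimum tax:
  Adjusted income: ¥739,300 + ¥119,000 + ¥212,400 = ¥1,070,700
  Less exemption ¥52,000 → base ¥1,018,700
  ¥1,018,700 × 23% = ¥234,301

Mainline income levy:
  ¥739,300 × 7% = ¥51,751

¥234,301 > ¥51,751, so the supplementary minimum tax is the binding amount.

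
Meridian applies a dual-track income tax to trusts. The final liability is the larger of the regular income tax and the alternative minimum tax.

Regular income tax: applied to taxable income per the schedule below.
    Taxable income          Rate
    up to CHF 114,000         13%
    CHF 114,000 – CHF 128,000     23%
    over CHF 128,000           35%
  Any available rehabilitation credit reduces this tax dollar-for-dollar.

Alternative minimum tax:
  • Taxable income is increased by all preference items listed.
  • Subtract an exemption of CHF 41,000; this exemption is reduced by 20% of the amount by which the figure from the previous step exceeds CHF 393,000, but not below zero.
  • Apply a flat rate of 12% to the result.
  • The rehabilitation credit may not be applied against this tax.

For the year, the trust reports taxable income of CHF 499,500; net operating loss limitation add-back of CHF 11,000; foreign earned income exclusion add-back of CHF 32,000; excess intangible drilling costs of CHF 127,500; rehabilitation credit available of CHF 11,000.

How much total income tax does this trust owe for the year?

CHF 137,065

Alternative minimum tax:
  Adjusted income: CHF 499,500 + CHF 11,000 + CHF 32,000 + CHF 127,500 = CHF 670,000
  Exemption: 20% × (CHF 670,000 − CHF 393,000) = CHF 55,400 ≥ CHF 41,000, so the exemption is fully phased out
  Base: CHF 670,000 − CHF 0 = CHF 670,000
  CHF 670,000 × 12% = CHF 80,400

Regular income tax:
  CHF 114,000 × 13% = CHF 14,820
  CHF 14,000 × 23% = CHF 3,220
  CHF 371,500 × 35% = CHF 130,025
  → CHF 148,065
  Less rehabilitation credit CHF 11,000 → CHF 137,065

CHF 137,065 > CHF 80,400, so the regular income tax governs.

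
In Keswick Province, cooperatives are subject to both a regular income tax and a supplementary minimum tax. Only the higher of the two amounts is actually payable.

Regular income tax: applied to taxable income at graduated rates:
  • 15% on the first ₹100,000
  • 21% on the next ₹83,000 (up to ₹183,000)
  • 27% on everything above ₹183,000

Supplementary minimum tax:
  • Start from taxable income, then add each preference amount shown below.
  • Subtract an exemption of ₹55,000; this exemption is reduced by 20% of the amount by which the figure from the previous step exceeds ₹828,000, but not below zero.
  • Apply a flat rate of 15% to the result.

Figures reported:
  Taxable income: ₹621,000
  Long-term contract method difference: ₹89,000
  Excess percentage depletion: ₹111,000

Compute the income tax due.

₹150,690

Supplementary minimum tax:
  Adjusted income: ₹621,000 + ₹89,000 + ₹111,000 = ₹821,000
  Exemption: ₹821,000 ≤ ₹828,000, so full ₹55,000 applies
  Base: ₹821,000 − ₹55,000 = ₹766,000
  ₹766,000 × 15% = ₹114,900

Regular income tax:
  ₹100,000 × 15% = ₹15,000
  ₹83,000 × 21% = ₹17,430
  ₹438,000 × 27% = ₹118,260
  → ₹150,690

₹150,690 > ₹114,900, so the regular income tax governs.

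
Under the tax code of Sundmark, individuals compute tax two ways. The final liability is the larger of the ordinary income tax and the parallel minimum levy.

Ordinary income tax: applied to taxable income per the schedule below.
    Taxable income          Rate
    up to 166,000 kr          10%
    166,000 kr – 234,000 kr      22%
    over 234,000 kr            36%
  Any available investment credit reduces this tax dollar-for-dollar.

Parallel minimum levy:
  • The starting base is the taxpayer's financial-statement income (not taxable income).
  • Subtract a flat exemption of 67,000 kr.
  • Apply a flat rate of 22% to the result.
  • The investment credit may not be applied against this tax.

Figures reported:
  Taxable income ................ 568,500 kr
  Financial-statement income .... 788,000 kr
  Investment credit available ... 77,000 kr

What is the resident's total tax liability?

158,620 kr

Ordinary income tax:
  166,000 kr × 10% = 16,600 kr
  68,000 kr × 22% = 14,960 kr
  334,500 kr × 36% = 120,420 kr
  → 151,980 kr
  Less investment credit 77,000 kr → 74,980 kr

Parallel minimum levy:
  Base (financial-statement income): 788,000 kr
  Less exemption 67,000 kr → base 721,000 kr
  721,000 kr × 22% = 158,620 kr

158,620 kr > 74,980 kr, so the parallel minimum levy is the binding amount.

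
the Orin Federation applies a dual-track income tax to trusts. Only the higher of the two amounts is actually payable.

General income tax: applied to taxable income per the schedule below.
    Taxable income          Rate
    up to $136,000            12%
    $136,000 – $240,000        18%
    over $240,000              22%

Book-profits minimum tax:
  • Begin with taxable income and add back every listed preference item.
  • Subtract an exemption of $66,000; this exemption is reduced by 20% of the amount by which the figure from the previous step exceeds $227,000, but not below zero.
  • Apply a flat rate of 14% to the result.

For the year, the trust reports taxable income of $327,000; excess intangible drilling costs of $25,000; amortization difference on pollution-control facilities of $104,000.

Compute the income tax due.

$61,012

Book-profits minimum tax:
  Adjusted income: $327,000 + $25,000 + $104,000 = $456,000
  Exemption: $66,000 − 20% × ($456,000 − $227,000) = $66,000 − $45,800 = $20,200
  Base: $456,000 − $20,200 = $435,800
  $435,800 × 14% = $61,012

General income tax:
  $136,000 × 12% = $16,320
  $104,000 × 18% = $18,720
  $87,000 × 22% = $19,140
  → $54,180

$61,012 > $54,180, so the book-profits minimum tax is the binding amount.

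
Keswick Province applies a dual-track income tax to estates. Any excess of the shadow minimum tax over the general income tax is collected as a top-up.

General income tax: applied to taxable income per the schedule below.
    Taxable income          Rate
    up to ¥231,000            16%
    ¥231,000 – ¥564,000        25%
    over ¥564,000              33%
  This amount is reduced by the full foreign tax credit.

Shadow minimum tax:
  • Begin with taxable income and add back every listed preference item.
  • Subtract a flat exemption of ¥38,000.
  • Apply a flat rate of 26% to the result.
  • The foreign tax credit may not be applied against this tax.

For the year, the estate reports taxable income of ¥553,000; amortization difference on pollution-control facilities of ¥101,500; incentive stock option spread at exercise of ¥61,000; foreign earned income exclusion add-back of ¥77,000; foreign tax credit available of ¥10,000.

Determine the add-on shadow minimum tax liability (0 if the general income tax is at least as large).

Shadow minimum tax:
  Adjusted income: ¥553,000 + ¥101,500 + ¥61,000 + ¥77,000 = ¥792,500
  Less exemption ¥38,000 → base ¥754,500
  ¥754,500 × 26% = ¥196,170

General income tax:
  ¥231,000 × 16% = ¥36,960
  ¥322,000 × 25% = ¥80,500
  → ¥117,460
  Less foreign tax credit ¥10,000 → ¥107,460

Excess of shadow minimum tax over general income tax: ¥196,170 − ¥107,460 = ¥88,710.

¥88,710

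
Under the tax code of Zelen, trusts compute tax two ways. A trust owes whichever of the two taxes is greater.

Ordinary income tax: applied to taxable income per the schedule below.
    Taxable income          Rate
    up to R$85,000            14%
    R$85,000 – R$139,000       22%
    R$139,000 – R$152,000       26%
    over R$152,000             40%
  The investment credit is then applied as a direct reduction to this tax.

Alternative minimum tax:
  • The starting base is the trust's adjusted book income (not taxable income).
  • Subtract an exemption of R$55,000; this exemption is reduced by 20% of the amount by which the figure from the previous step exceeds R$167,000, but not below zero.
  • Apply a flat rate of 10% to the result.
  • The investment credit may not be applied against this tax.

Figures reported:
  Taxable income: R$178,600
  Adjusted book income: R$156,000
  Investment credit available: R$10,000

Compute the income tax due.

R$27,800

Ordinary income tax:
  R$85,000 × 14% = R$11,900
  R$54,000 × 22% = R$11,880
  R$13,000 × 26% = R$3,380
  R$26,600 × 40% = R$10,640
  → R$37,800
  Less investment credit R$10,000 → R$27,800

Alternative minimum tax:
  Base (adjusted book income): R$156,000
  Exemption: R$156,000 ≤ R$167,000, so full R$55,000 applies
  Base: R$156,000 − R$55,000 = R$101,000
  R$101,000 × 10% = R$10,100

R$27,800 > R$10,100, so the ordinary income tax governs.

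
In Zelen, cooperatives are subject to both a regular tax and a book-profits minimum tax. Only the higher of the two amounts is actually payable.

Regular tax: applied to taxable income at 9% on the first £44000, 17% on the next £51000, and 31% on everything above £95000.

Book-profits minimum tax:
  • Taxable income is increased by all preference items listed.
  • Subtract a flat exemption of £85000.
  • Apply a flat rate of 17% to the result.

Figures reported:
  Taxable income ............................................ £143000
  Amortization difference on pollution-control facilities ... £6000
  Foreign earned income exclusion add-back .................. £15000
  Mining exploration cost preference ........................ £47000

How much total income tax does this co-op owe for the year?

Book-profits minimum tax:
  Adjusted income: £143000 + £6000 + £15000 + £47000 = £211000
  Less exemption £85000 → base £126000
  £126000 × 17% = £21420

Regular tax:
  £44000 × 9% = £3960
  £51000 × 17% = £8670
  £48000 × 31% = £14880
  → £27510

£27510 > £21420, so the regular tax governs.

£27510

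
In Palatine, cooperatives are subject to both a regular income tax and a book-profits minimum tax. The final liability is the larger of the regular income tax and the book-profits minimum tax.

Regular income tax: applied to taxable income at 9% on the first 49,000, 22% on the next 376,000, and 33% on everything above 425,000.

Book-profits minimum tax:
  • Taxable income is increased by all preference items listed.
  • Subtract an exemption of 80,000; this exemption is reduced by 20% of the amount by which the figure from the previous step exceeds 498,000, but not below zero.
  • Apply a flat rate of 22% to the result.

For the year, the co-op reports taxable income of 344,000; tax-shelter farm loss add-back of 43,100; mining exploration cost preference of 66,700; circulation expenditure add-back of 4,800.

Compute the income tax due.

83,292

Regular income tax:
  49,000 × 9% = 4,410
  295,000 × 22% = 64,900
  → 69,310

Book-profits minimum tax:
  Adjusted income: 344,000 + 43,100 + 66,700 + 4,800 = 458,600
  Exemption: 458,600 ≤ 498,000, so full 80,000 applies
  Base: 458,600 − 80,000 = 378,600
  378,600 × 22% = 83,292

83,292 > 69,310, so the book-profits minimum tax is the binding amount.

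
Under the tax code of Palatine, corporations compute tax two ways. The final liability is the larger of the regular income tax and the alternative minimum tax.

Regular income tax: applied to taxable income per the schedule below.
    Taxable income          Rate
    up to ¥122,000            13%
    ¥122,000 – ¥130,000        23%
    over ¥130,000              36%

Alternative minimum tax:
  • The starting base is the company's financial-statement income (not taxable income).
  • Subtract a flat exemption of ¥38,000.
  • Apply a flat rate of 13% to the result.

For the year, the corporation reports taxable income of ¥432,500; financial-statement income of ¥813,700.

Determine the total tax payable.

¥126,600

Alternative minimum tax:
  Base (financial-statement income): ¥813,700
  Less exemption ¥38,000 → base ¥775,700
  ¥775,700 × 13% = ¥100,841

Regular income tax:
  ¥122,000 × 13% = ¥15,860
  ¥8,000 × 23% = ¥1,840
  ¥302,500 × 36% = ¥108,900
  → ¥126,600

¥126,600 > ¥100,841, so the regular income tax governs.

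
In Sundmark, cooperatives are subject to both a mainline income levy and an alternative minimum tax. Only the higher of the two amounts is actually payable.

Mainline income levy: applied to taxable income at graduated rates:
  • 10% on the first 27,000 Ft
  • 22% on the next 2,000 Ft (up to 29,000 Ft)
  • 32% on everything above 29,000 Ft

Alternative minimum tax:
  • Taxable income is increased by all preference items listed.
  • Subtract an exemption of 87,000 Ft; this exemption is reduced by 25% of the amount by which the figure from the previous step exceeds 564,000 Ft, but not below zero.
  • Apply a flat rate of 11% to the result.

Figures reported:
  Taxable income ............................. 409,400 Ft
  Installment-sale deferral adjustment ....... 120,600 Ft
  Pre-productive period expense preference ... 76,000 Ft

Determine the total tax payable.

Alternative minimum tax:
  Adjusted income: 409,400 Ft + 120,600 Ft + 76,000 Ft = 606,000 Ft
  Exemption: 87,000 Ft − 25% × (606,000 Ft − 564,000 Ft) = 87,000 Ft − 10,500 Ft = 76,500 Ft
  Base: 606,000 Ft − 76,500 Ft = 529,500 Ft
  529,500 Ft × 11% = 58,245 Ft

Mainline income levy:
  27,000 Ft × 10% = 2,700 Ft
  2,000 Ft × 22% = 440 Ft
  380,400 Ft × 32% = 121,728 Ft
  → 124,868 Ft

124,868 Ft > 58,245 Ft, so the mainline income levy governs.

124,868 Ft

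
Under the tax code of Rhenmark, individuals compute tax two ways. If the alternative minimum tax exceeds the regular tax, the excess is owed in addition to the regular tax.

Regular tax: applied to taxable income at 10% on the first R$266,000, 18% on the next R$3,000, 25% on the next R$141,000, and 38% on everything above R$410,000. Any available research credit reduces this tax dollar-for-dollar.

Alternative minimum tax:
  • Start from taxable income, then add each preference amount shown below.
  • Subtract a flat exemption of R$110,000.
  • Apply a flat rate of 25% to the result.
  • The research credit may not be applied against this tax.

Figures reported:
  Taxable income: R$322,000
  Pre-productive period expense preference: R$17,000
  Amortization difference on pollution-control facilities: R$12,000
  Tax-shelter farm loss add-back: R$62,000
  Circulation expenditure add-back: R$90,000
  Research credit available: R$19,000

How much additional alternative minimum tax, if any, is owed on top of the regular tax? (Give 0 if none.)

Alternative minimum tax:
  Adjusted income: R$322,000 + R$17,000 + R$12,000 + R$62,000 + R$90,000 = R$503,000
  Less exemption R$110,000 → base R$393,000
  R$393,000 × 25% = R$98,250

Regular tax:
  R$266,000 × 10% = R$26,600
  R$3,000 × 18% = R$540
  R$53,000 × 25% = R$13,250
  → R$40,390
  Less research credit R$19,000 → R$21,390

Excess of alternative minimum tax over regular tax: R$98,250 − R$21,390 = R$76,860.

R$76,860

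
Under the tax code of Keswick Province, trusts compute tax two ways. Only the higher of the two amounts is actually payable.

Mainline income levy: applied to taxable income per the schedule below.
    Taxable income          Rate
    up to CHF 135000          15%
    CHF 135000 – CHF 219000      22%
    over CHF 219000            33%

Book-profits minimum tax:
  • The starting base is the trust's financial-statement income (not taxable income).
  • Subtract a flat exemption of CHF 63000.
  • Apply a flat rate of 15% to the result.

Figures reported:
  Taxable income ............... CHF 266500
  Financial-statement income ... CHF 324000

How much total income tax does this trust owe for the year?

Mainline income levy:
  CHF 135000 × 15% = CHF 20250
  CHF 84000 × 22% = CHF 18480
  CHF 47500 × 33% = CHF 15675
  → CHF 54405

Book-profits minimum tax:
  Base (financial-statement income): CHF 324000
  Less exemption CHF 63000 → base CHF 261000
  CHF 261000 × 15% = CHF 39150

CHF 54405 > CHF 39150, so the mainline income levy governs.

CHF 54405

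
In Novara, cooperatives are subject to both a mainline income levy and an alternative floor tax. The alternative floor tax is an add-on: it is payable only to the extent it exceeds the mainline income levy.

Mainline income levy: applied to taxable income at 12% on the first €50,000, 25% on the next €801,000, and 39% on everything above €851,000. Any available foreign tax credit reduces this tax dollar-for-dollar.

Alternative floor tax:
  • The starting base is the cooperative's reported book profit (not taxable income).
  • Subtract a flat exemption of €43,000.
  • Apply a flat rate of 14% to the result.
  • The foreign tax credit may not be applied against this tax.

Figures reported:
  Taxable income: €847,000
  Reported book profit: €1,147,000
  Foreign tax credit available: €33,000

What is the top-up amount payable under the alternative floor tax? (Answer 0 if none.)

€0

Alternative floor tax:
  Base (reported book profit): €1,147,000
  Less exemption €43,000 → base €1,104,000
  €1,104,000 × 14% = €154,560

Mainline income levy:
  €50,000 × 12% = €6,000
  €797,000 × 25% = €199,250
  → €205,250
  Less foreign tax credit €33,000 → €172,250

€154,560 ≤ €172,250, so no add-on is due.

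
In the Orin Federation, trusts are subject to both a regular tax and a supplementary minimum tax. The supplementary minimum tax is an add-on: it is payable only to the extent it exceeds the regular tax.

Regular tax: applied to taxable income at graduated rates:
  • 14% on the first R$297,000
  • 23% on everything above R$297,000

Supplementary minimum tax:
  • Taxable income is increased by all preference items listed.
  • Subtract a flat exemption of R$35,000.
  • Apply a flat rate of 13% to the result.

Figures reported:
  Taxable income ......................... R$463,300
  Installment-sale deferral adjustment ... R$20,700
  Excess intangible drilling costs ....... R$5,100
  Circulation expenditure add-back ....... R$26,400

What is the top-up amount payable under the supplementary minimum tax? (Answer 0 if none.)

Supplementary minimum tax:
  Adjusted income: R$463,300 + R$20,700 + R$5,100 + R$26,400 = R$515,500
  Less exemption R$35,000 → base R$480,500
  R$480,500 × 13% = R$62,465

Regular tax:
  R$297,000 × 14% = R$41,580
  R$166,300 × 23% = R$38,249
  → R$79,829

R$62,465 ≤ R$79,829, so no add-on is due.

R$0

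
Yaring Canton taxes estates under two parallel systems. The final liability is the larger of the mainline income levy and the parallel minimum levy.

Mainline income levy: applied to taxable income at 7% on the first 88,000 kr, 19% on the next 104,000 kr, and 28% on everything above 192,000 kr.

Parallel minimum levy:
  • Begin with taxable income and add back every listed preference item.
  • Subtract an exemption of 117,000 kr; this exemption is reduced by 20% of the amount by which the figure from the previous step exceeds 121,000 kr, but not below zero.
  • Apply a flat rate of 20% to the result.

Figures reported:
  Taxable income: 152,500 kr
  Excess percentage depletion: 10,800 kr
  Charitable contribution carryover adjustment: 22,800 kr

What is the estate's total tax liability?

18,415 kr

Mainline income levy:
  88,000 kr × 7% = 6,160 kr
  64,500 kr × 19% = 12,255 kr
  → 18,415 kr

Parallel minimum levy:
  Adjusted income: 152,500 kr + 10,800 kr + 22,800 kr = 186,100 kr
  Exemption: 117,000 kr − 20% × (186,100 kr − 121,000 kr) = 117,000 kr − 13,020 kr = 103,980 kr
  Base: 186,100 kr − 103,980 kr = 82,120 kr
  82,120 kr × 20% = 16,424 kr

18,415 kr > 16,424 kr, so the mainline income levy governs.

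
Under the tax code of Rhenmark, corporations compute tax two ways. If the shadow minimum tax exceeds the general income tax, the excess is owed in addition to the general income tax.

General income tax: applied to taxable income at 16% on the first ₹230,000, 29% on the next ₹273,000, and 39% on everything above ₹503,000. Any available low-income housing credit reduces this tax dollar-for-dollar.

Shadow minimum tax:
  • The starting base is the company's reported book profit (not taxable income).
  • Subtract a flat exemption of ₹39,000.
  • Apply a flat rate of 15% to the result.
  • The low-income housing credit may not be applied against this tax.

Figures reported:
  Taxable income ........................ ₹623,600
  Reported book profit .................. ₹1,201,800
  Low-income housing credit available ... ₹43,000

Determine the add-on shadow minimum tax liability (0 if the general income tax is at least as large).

General income tax:
  ₹230,000 × 16% = ₹36,800
  ₹273,000 × 29% = ₹79,170
  ₹120,600 × 39% = ₹47,034
  → ₹163,004
  Less low-income housing credit ₹43,000 → ₹120,004

Shadow minimum tax:
  Base (reported book profit): ₹1,201,800
  Less exemption ₹39,000 → base ₹1,162,800
  ₹1,162,800 × 15% = ₹174,420

Excess of shadow minimum tax over general income tax: ₹174,420 − ₹120,004 = ₹54,416.

₹54,416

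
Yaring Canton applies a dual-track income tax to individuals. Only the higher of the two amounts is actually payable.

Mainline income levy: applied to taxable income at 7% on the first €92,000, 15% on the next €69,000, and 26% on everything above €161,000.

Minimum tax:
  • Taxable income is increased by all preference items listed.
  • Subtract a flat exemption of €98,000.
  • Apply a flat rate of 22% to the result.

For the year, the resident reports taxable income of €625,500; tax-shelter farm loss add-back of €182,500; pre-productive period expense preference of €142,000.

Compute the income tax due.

Mainline income levy:
  €92,000 × 7% = €6,440
  €69,000 × 15% = €10,350
  €464,500 × 26% = €120,770
  → €137,560

Minimum tax:
  Adjusted income: €625,500 + €182,500 + €142,000 = €950,000
  Less exemption €98,000 → base €852,000
  €852,000 × 22% = €187,440

€187,440 > €137,560, so the minimum tax is the binding amount.

€187,440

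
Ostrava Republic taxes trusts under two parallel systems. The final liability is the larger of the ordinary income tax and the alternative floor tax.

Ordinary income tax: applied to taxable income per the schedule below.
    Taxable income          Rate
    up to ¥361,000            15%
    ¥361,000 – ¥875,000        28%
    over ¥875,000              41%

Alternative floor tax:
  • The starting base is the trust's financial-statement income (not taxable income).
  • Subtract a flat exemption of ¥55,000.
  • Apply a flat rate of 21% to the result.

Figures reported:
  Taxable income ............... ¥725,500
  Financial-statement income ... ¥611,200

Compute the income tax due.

Ordinary income tax:
  ¥361,000 × 15% = ¥54,150
  ¥364,500 × 28% = ¥102,060
  → ¥156,210

Alternative floor tax:
  Base (financial-statement income): ¥611,200
  Less exemption ¥55,000 → base ¥556,200
  ¥556,200 × 21% = ¥116,802

¥156,210 > ¥116,802, so the ordinary income tax governs.

¥156,210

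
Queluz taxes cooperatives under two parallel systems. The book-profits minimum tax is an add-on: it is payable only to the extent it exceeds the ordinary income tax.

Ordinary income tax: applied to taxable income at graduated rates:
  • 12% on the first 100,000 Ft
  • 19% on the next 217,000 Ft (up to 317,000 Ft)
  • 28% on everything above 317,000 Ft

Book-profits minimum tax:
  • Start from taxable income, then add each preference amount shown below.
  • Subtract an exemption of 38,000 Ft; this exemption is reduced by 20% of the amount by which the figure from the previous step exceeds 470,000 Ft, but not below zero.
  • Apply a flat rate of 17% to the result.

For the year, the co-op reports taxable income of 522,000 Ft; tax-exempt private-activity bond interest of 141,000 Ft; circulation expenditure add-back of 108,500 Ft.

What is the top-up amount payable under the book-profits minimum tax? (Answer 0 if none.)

20,525 Ft

Book-profits minimum tax:
  Adjusted income: 522,000 Ft + 141,000 Ft + 108,500 Ft = 771,500 Ft
  Exemption: 20% × (771,500 Ft − 470,000 Ft) = 60,300 Ft ≥ 38,000 Ft, so the exemption is fully phased out
  Base: 771,500 Ft − 0 Ft = 771,500 Ft
  771,500 Ft × 17% = 131,155 Ft

Ordinary income tax:
  100,000 Ft × 12% = 12,000 Ft
  217,000 Ft × 19% = 41,230 Ft
  205,000 Ft × 28% = 57,400 Ft
  → 110,630 Ft

Excess of book-profits minimum tax over ordinary income tax: 131,155 Ft − 110,630 Ft = 20,525 Ft.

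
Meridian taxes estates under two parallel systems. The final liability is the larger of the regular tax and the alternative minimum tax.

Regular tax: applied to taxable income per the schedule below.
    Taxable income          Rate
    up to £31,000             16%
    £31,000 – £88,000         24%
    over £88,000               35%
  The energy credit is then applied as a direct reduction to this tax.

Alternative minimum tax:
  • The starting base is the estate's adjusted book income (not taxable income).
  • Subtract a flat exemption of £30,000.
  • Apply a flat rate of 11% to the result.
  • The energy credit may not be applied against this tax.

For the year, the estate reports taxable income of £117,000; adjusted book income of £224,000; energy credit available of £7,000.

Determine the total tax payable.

£21,790

Regular tax:
  £31,000 × 16% = £4,960
  £57,000 × 24% = £13,680
  £29,000 × 35% = £10,150
  → £28,790
  Less energy credit £7,000 → £21,790

Alternative minimum tax:
  Base (adjusted book income): £224,000
  Less exemption £30,000 → base £194,000
  £194,000 × 11% = £21,340

£21,790 > £21,340, so the regular tax governs.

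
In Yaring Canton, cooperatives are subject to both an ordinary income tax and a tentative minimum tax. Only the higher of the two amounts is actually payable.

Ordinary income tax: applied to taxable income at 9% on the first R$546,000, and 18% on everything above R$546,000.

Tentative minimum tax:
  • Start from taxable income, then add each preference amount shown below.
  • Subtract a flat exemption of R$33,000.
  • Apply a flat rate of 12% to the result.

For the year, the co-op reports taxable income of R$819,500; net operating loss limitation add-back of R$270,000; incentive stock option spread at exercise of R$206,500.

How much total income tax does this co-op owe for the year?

Ordinary income tax:
  R$546,000 × 9% = R$49,140
  R$273,500 × 18% = R$49,230
  → R$98,370

Tentative minimum tax:
  Adjusted income: R$819,500 + R$270,000 + R$206,500 = R$1,296,000
  Less exemption R$33,000 → base R$1,263,000
  R$1,263,000 × 12% = R$151,560

R$151,560 > R$98,370, so the tentative minimum tax is the binding amount.

R$151,560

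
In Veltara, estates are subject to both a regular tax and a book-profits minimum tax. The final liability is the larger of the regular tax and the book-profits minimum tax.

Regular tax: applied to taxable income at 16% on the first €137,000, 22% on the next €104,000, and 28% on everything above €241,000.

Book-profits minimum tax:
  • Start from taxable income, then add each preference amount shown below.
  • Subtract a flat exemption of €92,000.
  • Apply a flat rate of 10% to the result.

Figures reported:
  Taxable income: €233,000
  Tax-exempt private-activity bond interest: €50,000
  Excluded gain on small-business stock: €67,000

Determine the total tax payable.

€43,040

Book-profits minimum tax:
  Adjusted income: €233,000 + €50,000 + €67,000 = €350,000
  Less exemption €92,000 → base €258,000
  €258,000 × 10% = €25,800

Regular tax:
  €137,000 × 16% = €21,920
  €96,000 × 22% = €21,120
  → €43,040

€43,040 > €25,800, so the regular tax governs.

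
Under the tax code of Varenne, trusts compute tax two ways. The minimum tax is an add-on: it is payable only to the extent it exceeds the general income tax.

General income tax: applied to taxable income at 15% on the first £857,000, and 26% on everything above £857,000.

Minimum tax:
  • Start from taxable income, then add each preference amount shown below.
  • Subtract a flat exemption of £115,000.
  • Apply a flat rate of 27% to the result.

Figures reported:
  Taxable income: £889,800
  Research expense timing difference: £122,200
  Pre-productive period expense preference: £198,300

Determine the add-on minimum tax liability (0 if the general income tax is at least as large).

£158,653

Minimum tax:
  Adjusted income: £889,800 + £122,200 + £198,300 = £1,210,300
  Less exemption £115,000 → base £1,095,300
  £1,095,300 × 27% = £295,731

General income tax:
  £857,000 × 15% = £128,550
  £32,800 × 26% = £8,528
  → £137,078

Excess of minimum tax over general income tax: £295,731 − £137,078 = £158,653.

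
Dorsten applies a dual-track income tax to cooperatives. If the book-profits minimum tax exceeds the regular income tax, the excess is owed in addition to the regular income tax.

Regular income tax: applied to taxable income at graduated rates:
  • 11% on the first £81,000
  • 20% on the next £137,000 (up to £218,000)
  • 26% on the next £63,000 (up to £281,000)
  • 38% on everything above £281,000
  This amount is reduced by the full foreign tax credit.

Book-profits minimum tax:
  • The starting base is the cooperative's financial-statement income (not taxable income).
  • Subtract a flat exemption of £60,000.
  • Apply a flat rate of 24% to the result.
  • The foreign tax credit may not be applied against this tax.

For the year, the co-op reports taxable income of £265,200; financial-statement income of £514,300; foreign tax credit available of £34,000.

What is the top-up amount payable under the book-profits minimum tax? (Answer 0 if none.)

£94,450

Book-profits minimum tax:
  Base (financial-statement income): £514,300
  Less exemption £60,000 → base £454,300
  £454,300 × 24% = £109,032

Regular income tax:
  £81,000 × 11% = £8,910
  £137,000 × 20% = £27,400
  £47,200 × 26% = £12,272
  → £48,582
  Less foreign tax credit £34,000 → £14,582

Excess of book-profits minimum tax over regular income tax: £109,032 − £14,582 = £94,450.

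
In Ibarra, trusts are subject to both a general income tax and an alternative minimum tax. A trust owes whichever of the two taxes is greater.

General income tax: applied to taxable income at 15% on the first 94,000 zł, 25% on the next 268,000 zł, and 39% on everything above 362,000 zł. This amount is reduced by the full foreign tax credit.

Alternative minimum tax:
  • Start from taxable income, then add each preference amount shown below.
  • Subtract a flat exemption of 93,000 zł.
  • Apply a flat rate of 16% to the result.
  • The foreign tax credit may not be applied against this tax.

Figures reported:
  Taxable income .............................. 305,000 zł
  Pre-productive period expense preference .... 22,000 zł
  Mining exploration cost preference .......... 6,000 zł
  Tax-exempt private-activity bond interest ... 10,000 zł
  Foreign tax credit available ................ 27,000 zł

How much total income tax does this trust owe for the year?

40,000 zł

Alternative minimum tax:
  Adjusted income: 305,000 zł + 22,000 zł + 6,000 zł + 10,000 zł = 343,000 zł
  Less exemption 93,000 zł → base 250,000 zł
  250,000 zł × 16% = 40,000 zł

General income tax:
  94,000 zł × 15% = 14,100 zł
  211,000 zł × 25% = 52,750 zł
  → 66,850 zł
  Less foreign tax credit 27,000 zł → 39,850 zł

40,000 zł > 39,850 zł, so the alternative minimum tax is the binding amount.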